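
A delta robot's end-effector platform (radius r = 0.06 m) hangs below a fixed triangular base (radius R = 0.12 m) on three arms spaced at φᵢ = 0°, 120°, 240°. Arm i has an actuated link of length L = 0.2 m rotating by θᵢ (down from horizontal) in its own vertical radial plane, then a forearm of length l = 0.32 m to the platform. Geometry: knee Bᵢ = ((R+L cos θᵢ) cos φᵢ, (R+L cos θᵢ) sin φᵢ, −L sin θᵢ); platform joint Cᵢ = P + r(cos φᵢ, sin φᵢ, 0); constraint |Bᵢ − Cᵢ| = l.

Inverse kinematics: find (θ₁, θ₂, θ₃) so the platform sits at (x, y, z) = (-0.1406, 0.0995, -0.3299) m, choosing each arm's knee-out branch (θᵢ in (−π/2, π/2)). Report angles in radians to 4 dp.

θ₁ = 1.2219, θ₂ = 0.1746, θ₃ = 0.8729

arm 1 (φ=0.0°): x'=-0.1406, y'=0.0995
  e−x'=0.2006;  (l²−L²−(e−x')²−y'²−z²)/2L = -0.2414
  θ1 = atan2(B,A) + arccos(C/0.3861) = 1.2219
φ2=120.0° → target in arm frame (0.1565, 0.0720)
  e−x'=-0.0965;  (l²−L²−(e−x')²−y'²−z²)/2L = -0.1523
  √(A²+B²)=0.3437;  θ2 = -1.8553+2.0299 ≈ 0.1746
arm 3 (φ=240.0°): x'=-0.0159, y'=-0.1715
  A=0.0759, B=-0.3299, C=(l²−L²−A²−y'²−z²)/(2L)=-0.2040
  √(A²+B²)=0.3385;  θ3 = -1.3447+2.2177 ≈ 0.8729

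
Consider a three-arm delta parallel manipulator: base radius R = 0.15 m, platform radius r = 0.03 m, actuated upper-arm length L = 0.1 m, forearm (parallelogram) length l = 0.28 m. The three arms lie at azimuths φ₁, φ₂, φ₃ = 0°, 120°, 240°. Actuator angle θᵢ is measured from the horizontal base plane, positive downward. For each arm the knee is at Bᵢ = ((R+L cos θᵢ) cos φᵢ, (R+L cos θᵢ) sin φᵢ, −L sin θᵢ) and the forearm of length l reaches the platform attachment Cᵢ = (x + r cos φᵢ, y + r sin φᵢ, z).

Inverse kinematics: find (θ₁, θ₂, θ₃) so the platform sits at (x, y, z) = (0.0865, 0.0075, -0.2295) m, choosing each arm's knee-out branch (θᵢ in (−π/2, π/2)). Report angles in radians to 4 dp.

θ₁ = -0.1741, θ₂ = 0.8730, θ₃ = 0.9603

arm 1 (φ=0.0°): x'=0.0865, y'=0.0075
  A cos θ + B sin θ = C:  0.0335·cos θ + -0.2295·sin θ = 0.0728
  γ=atan2(-0.2295,0.0335)=-1.4259;  ψ=arccos(0.3137)=1.2517;  θ1=γ+ψ≈-0.1741
arm 2 (φ=120.0°): x'=-0.0368, y'=-0.0787
  A cos θ + B sin θ = C:  0.1568·cos θ + -0.2295·sin θ = -0.0751
  γ=atan2(-0.2295,0.1568)=-0.9716;  ψ=arccos(-0.2704)=1.8446;  θ2=γ+ψ≈0.8730
φ3=240.0° → target in arm frame (-0.0497, 0.0712)
  A=0.1697, B=-0.2295, C=(l²−L²−A²−y'²−z²)/(2L)=-0.0907
  γ=atan2(-0.2295,0.1697)=-0.9340;  ψ=arccos(-0.3179)=1.8943;  θ3=γ+ψ≈0.9603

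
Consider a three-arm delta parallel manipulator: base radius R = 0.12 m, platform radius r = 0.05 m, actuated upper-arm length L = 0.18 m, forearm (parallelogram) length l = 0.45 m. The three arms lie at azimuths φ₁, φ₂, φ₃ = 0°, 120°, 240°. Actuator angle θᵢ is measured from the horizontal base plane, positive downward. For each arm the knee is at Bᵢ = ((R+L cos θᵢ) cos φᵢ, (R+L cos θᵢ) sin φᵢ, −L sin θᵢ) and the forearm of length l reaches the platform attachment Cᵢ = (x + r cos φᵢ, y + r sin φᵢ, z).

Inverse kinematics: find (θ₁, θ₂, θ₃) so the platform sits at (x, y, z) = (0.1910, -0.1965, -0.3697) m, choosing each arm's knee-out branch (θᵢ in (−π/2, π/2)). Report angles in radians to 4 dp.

φ1=0.0° → target in arm frame (0.1910, -0.1965)
  A=-0.1210, B=-0.3697, C=(l²−L²−A²−y'²−z²)/(2L)=-0.0551
  θ1 = atan2(B,A) + arccos(C/0.3890) = -0.1742
rotate P by −φ2: (-0.2657, -0.0672, -0.3697)
  A=0.3357, B=-0.3697, C=(l²−L²−A²−y'²−z²)/(2L)=-0.2327
  γ=atan2(-0.3697,0.3357)=-0.8336;  ψ=arccos(-0.4660)=2.0555;  θ2=γ+ψ≈1.2219
rotate P by −φ3: (0.0747, 0.2637, -0.3697)
  e−x'=-0.0047;  (l²−L²−(e−x')²−y'²−z²)/2L = -0.1003
  θ3 = atan2(B,A) + arccos(C/0.3697) = 0.2622

θ₁ = -0.1742, θ₂ = 1.2219, θ₃ = 0.2622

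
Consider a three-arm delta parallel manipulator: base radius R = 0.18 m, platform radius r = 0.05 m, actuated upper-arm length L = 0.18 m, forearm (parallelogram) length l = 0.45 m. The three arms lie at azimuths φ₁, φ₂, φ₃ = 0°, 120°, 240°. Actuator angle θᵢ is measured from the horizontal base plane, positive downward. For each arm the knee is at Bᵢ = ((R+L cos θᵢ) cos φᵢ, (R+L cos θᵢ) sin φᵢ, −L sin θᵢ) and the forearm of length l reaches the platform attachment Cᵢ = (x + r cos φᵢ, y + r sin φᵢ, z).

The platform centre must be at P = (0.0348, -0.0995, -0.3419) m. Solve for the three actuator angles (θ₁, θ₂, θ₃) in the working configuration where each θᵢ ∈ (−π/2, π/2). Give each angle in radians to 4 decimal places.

θ₁ = 0.0003, θ₂ = 0.6110, θ₃ = -0.1745

rotate P by −φ1: (0.0348, -0.0995, -0.3419)
  A cos θ + B sin θ = C:  0.0952·cos θ + -0.3419·sin θ = 0.0951
  γ=atan2(-0.3419,0.0952)=-1.2992;  ψ=arccos(0.2680)=1.2995;  θ1=γ+ψ≈0.0003
rotate P by −φ2: (-0.1036, 0.0196, -0.3419)
  e−x'=0.2336;  (l²−L²−(e−x')²−y'²−z²)/2L = -0.0048
  γ=atan2(-0.3419,0.2336)=-0.9715;  ψ=arccos(-0.0116)=1.5824;  θ2=γ+ψ≈0.6110
rotate P by −φ3: (0.0688, 0.0799, -0.3419)
  A cos θ + B sin θ = C:  0.0612·cos θ + -0.3419·sin θ = 0.1196
  γ=atan2(-0.3419,0.0612)=-1.3936;  ψ=arccos(0.3445)=1.2191;  θ3=γ+ψ≈-0.1745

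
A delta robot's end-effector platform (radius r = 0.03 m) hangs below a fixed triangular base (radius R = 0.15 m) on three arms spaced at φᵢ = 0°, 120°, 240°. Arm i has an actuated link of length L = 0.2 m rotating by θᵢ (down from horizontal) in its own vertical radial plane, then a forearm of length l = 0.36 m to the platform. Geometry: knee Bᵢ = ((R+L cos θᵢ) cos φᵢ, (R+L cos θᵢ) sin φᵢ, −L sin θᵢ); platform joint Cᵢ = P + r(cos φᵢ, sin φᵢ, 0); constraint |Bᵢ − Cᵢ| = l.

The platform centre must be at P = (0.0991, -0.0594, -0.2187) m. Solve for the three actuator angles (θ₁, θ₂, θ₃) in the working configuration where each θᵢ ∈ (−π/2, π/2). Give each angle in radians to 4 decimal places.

arm 1 (φ=0.0°): x'=0.0991, y'=-0.0594
  A=0.0209, B=-0.2187, C=(l²−L²−A²−y'²−z²)/(2L)=0.0945
  θ1 = atan2(B,A) + arccos(C/0.2197) = -0.3494
rotate P by −φ2: (-0.1010, -0.0561, -0.2187)
  A cos θ + B sin θ = C:  0.2210·cos θ + -0.2187·sin θ = -0.0255
  √(A²+B²)=0.3109;  θ2 = -0.7802+1.6530 ≈ 0.8729
φ3=240.0° → target in arm frame (0.0019, 0.1155)
  A=0.1181, B=-0.2187, C=(l²−L²−A²−y'²−z²)/(2L)=0.0362
  γ=atan2(-0.2187,0.1181)=-1.0756;  ψ=arccos(0.1456)=1.4247;  θ3=γ+ψ≈0.3491

θ₁ = -0.3494, θ₂ = 0.8729, θ₃ = 0.3491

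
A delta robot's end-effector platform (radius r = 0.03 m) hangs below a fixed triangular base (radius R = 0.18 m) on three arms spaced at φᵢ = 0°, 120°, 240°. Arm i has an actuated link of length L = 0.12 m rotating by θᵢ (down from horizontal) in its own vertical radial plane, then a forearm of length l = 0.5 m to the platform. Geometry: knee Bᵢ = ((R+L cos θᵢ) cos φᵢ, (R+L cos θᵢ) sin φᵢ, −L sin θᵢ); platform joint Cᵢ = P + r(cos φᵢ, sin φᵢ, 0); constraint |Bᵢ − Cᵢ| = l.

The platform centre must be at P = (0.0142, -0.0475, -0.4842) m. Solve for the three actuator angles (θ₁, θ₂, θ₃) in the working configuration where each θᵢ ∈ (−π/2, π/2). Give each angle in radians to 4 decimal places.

θ₁ = 0.4361, θ₂ = 0.6984, θ₃ = 0.3491

rotate P by −φ1: (0.0142, -0.0475, -0.4842)
  A cos θ + B sin θ = C:  0.1358·cos θ + -0.4842·sin θ = -0.0814
  √(A²+B²)=0.5029;  θ1 = -1.2974+1.7335 ≈ 0.4361
φ2=120.0° → target in arm frame (-0.0482, 0.0115)
  A cos θ + B sin θ = C:  0.1982·cos θ + -0.4842·sin θ = -0.1595
  γ=atan2(-0.4842,0.1982)=-1.1822;  ψ=arccos(-0.3048)=1.8806;  θ2=γ+ψ≈0.6984
rotate P by −φ3: (0.0340, 0.0360, -0.4842)
  A=0.1160, B=-0.4842, C=(l²−L²−A²−y'²−z²)/(2L)=-0.0567
  γ=atan2(-0.4842,0.1160)=-1.3357;  ψ=arccos(-0.1138)=1.6848;  θ3=γ+ψ≈0.3491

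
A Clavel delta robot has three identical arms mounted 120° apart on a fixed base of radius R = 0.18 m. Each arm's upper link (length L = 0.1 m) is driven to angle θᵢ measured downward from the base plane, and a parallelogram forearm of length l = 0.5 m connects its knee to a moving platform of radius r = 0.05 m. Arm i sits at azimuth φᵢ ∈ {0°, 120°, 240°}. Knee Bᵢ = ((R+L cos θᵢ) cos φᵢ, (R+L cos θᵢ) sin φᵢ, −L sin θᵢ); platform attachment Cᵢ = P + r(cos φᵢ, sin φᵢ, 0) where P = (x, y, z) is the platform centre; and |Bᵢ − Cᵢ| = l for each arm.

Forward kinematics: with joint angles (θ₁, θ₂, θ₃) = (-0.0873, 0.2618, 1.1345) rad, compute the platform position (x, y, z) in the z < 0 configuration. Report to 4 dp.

φ1=0.0°: virtual centre (0.2296, 0.0000, 0.0087), radius l
arm 2 at φ=120.0°: (R−r)+L cos θ2 = 0.2266;  S2 = (-0.1133, 0.1962, -0.0259)
S3 = (0.1723·cos240.0°, 0.1723·sin240.0°, -0.0906) = (-0.0861, -0.1492, -0.0906)
|S₂|²−|S₁|² = -0.0008;  |S₃|²−|S₁|² = -0.0149
[-0.6858 0.3925 -0.0692]·P = -0.0008;  [-0.6315 -0.2984 -0.1987]·P = -0.0149
det = 0.4525;  x = 0.0135+-0.2180z,  y = 0.0215+-0.2046z
into |P−S₁|² = l²: 1.0894z² + 0.0680z + -0.2027 = 0;  Δ = 0.8880;  z = -0.4637 or 0.4013 → z<0 root = -0.4637
x = 0.1145, y = 0.1164

(0.1145, 0.1164, -0.4637)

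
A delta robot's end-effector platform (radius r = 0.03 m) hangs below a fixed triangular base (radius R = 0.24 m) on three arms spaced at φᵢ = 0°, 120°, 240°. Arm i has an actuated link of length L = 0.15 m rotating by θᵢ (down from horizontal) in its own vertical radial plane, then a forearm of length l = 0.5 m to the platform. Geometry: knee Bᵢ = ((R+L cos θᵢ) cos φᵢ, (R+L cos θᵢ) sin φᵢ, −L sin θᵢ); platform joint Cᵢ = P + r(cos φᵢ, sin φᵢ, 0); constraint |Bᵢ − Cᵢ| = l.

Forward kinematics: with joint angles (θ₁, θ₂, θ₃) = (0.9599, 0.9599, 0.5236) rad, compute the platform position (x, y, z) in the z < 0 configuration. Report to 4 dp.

(-0.0337, -0.0583, -0.4942)

arm 1 at φ=0.0°: (R−r)+L cos θ1 = 0.2960;  centre 1 = (0.2960, 0.0000, -0.1229)
arm 2 at φ=120.0°: (R−r)+L cos θ2 = 0.2960;  centre 2 = (-0.1480, 0.2564, -0.1229)
φ3=240.0°: virtual centre (-0.1700, -0.2944, -0.0750), radius l
|centre ₂|²−|centre ₁|² = 0.0000;  |centre ₃|²−|centre ₁|² = 0.0184
linear system: -0.8881x+0.5128y = 0.0000−0.0000z; -0.9320x+-0.5887y = 0.0184−0.0957z
det = 1.0007;  x = -0.0094+0.0491z,  y = -0.0163+0.0850z
sphere 1 gives Az²+Bz+C=0 with A=1.0096, B=0.2130, C=-0.1413;  B²−4AC=0.6161;  roots -0.4942, 0.2832;  negative root z = -0.4942
x = -0.0337, y = -0.0583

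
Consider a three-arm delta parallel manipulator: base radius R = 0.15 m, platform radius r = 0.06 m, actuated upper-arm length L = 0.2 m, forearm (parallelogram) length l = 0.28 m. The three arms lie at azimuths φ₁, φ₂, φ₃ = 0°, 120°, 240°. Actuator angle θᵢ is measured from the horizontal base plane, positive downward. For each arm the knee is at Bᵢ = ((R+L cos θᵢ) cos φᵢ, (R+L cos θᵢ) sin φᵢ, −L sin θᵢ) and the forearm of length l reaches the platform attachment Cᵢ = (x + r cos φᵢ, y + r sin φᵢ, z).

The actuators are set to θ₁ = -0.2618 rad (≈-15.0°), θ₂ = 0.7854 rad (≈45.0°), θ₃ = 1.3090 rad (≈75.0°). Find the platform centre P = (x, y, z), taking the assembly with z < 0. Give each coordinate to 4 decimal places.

φ1=0.0°: virtual centre (0.2832, 0.0000, 0.0518), radius l
φ2=120.0°: virtual centre (-0.1157, 0.2004, -0.1414), radius l
φ3=240.0°: virtual centre (-0.0709, -0.1228, -0.1932), radius l
|centre ₂|²−|centre ₁|² = -0.0093;  |centre ₃|²−|centre ₁|² = -0.0255
plane₁₂: -0.7978x+0.4008y+-0.3864z = -0.0093
Cramer: x(z) = 0.0260-0.6071z;  y(z) = 0.0286-0.2444z
into |P−centre ₁|² = l²: 1.4283z² + 0.1947z + -0.0088 = 0;  Δ = 0.0881;  z = -0.1721 or 0.0357 → z<0 root = -0.1721
x = 0.1305, y = 0.0706

(0.1305, 0.0706, -0.1721)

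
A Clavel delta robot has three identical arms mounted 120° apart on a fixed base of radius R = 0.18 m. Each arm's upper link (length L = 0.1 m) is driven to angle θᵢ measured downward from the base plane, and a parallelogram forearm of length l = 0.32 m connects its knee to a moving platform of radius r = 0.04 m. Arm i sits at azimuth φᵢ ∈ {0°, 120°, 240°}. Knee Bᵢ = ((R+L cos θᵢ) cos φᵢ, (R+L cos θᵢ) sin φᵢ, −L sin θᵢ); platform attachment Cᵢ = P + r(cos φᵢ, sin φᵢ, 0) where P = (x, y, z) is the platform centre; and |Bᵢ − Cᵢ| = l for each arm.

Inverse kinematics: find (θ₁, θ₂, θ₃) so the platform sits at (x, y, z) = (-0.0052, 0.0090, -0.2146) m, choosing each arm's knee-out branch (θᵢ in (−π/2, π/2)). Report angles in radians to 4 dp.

φ1=0.0° → target in arm frame (-0.0052, 0.0090)
  A=0.1452, B=-0.2146, C=(l²−L²−A²−y'²−z²)/(2L)=0.1259
  √(A²+B²)=0.2591;  θ1 = -0.9759+1.0633 ≈ 0.0874
φ2=120.0° → target in arm frame (0.0104, 0.0000)
  A cos θ + B sin θ = C:  0.1296·cos θ + -0.2146·sin θ = 0.1477
  θ2 = atan2(B,A) + arccos(C/0.2507) = -0.0869
arm 3 (φ=240.0°): x'=-0.0052, y'=-0.0090
  A cos θ + B sin θ = C:  0.1452·cos θ + -0.2146·sin θ = 0.1259
  θ3 = atan2(B,A) + arccos(C/0.2591) = 0.0873

θ₁ = 0.0874, θ₂ = -0.0869, θ₃ = 0.0873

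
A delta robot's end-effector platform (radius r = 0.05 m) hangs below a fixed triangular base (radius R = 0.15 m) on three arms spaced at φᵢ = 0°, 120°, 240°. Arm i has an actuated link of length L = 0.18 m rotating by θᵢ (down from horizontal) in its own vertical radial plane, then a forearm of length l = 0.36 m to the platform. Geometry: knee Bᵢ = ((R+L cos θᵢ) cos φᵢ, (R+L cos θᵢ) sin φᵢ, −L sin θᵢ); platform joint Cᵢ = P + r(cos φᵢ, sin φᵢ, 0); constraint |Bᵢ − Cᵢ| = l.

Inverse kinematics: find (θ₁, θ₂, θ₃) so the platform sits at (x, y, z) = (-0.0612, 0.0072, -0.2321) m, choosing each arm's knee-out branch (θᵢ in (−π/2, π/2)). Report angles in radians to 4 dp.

θ₁ = 0.4362, θ₂ = -0.1745, θ₃ = -0.0872

arm 1 (φ=0.0°): x'=-0.0612, y'=0.0072
  A=0.1612, B=-0.2321, C=(l²−L²−A²−y'²−z²)/(2L)=0.0480
  γ=atan2(-0.2321,0.1612)=-0.9638;  ψ=arccos(0.1700)=1.4000;  θ1=γ+ψ≈0.4362
rotate P by −φ2: (0.0368, 0.0494, -0.2321)
  A=0.0632, B=-0.2321, C=(l²−L²−A²−y'²−z²)/(2L)=0.1025
  γ=atan2(-0.2321,0.0632)=-1.3051;  ψ=arccos(0.4261)=1.1306;  θ2=γ+ψ≈-0.1745
rotate P by −φ3: (0.0244, -0.0566, -0.2321)
  A cos θ + B sin θ = C:  0.0756·cos θ + -0.2321·sin θ = 0.0956
  γ=atan2(-0.2321,0.0756)=-1.2558;  ψ=arccos(0.3915)=1.1685;  θ3=γ+ψ≈-0.0872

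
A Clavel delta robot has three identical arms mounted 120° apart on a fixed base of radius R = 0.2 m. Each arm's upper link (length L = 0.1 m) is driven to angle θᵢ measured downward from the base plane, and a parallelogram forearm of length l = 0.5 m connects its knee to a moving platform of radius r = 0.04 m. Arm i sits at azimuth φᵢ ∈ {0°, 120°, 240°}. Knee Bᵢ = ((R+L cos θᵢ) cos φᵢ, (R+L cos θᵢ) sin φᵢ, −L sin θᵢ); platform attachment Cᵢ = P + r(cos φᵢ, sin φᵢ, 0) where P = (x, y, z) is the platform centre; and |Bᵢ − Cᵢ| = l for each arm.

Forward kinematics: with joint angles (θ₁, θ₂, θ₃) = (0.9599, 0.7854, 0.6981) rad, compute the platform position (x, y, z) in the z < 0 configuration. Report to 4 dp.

(-0.0300, -0.0103, -0.5163)

φ1=0.0°: virtual centre (0.2174, 0.0000, -0.0819), radius l
arm 2 at φ=120.0°: e+L cos θ2 = 0.2307;  S2 = (-0.1154, 0.1998, -0.0707)
arm 3 at φ=240.0°: e+L cos θ3 = 0.2366;  S3 = (-0.1183, -0.2049, -0.0643)
|S₂|²−|S₁|² = 0.0043;  |S₃|²−|S₁|² = 0.0062
linear system: -0.6654x+0.3996y = 0.0043−0.0224z; -0.6713x+-0.4098y = 0.0062−0.0353z
Cramer: x(z) = -0.0078+0.0430z;  y(z) = -0.0023+0.0156z
quadratic in z: (1.0021)z²+(0.1444)z+(-0.1926)=0, √Δ=0.8904 → z ∈ {-0.5163, 0.3722}; z = -0.5163 (taking z<0)
x = -0.0300, y = -0.0103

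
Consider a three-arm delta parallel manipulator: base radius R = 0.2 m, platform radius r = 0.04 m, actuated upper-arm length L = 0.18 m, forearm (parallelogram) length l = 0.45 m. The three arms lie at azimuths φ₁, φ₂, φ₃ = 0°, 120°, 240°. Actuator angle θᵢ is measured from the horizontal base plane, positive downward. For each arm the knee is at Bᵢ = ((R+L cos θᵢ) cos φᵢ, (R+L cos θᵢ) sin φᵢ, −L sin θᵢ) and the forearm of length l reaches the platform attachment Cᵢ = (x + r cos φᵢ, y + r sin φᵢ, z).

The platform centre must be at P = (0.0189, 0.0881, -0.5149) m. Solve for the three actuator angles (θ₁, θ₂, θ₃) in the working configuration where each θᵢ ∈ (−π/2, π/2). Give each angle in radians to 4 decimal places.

θ₁ = 0.9598, θ₂ = 0.7853, θ₃ = 1.3092

rotate P by −φ1: (0.0189, 0.0881, -0.5149)
  e−x'=0.1411;  (l²−L²−(e−x')²−y'²−z²)/2L = -0.3408
  θ1 = atan2(B,A) + arccos(C/0.5339) = 0.9598
rotate P by −φ2: (0.0668, -0.0604, -0.5149)
  e−x'=0.0932;  (l²−L²−(e−x')²−y'²−z²)/2L = -0.2982
  θ2 = atan2(B,A) + arccos(C/0.5233) = 0.7853
φ3=240.0° → target in arm frame (-0.0857, -0.0277)
  A=0.2457, B=-0.5149, C=(l²−L²−A²−y'²−z²)/(2L)=-0.4338
  θ3 = atan2(B,A) + arccos(C/0.5705) = 1.3092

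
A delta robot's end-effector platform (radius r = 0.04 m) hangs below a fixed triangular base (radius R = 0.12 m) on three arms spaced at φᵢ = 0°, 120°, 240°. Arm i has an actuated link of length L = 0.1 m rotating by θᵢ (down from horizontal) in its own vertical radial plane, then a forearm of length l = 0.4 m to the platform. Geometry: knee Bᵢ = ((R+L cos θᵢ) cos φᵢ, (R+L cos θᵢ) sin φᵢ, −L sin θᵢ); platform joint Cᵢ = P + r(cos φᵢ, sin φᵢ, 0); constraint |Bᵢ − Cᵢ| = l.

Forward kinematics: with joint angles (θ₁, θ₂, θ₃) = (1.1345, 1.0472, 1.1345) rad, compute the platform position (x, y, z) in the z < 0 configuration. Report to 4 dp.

(-0.0066, 0.0114, -0.4691)

φ1=0.0°: virtual centre (0.1223, 0.0000, -0.0906), radius l
φ2=120.0°: virtual centre (-0.0650, 0.1126, -0.0866), radius l
centre 3 = (0.1223·cos240.0°, 0.1223·sin240.0°, -0.0906) = (-0.0611, -0.1059, -0.0906)
eliminate P² terms by subtracting sphere 1 from 2 and 3
plane₁₂: -0.3745x+0.2252y+0.0081z = 0.0012
det = 0.1619;  x = -0.0016+0.0105z,  y = 0.0028+-0.0183z
into |P−centre ₁|² = l²: 1.0004z² + 0.1786z + -0.1364 = 0;  Δ = 0.5779;  z = -0.4691 or 0.2907 → z<0 root = -0.4691
x = -0.0066, y = 0.0114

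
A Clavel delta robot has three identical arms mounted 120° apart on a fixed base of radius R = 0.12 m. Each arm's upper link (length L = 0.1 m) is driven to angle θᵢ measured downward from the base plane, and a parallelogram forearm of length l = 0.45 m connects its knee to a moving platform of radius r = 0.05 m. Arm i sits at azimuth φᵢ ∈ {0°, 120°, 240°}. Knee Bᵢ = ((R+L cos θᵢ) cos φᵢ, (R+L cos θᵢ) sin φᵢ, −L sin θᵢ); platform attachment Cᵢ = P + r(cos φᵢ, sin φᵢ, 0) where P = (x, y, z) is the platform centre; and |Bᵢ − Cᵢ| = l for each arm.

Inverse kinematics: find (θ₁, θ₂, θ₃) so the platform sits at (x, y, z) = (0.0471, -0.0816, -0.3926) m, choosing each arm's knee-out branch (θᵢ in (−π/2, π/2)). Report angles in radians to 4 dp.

rotate P by −φ1: (0.0471, -0.0816, -0.3926)
  A cos θ + B sin θ = C:  0.0229·cos θ + -0.3926·sin θ = 0.1559
  γ=atan2(-0.3926,0.0229)=-1.5125;  ψ=arccos(0.3965)=1.1631;  θ1=γ+ψ≈-0.3494
arm 2 (φ=120.0°): x'=-0.0942, y'=0.0000
  A=0.1642, B=-0.3926, C=(l²−L²−A²−y'²−z²)/(2L)=0.0570
  θ2 = atan2(B,A) + arccos(C/0.4256) = 0.2618
rotate P by −φ3: (0.0471, 0.0816, -0.3926)
  e−x'=0.0229;  (l²−L²−(e−x')²−y'²−z²)/2L = 0.1559
  θ3 = atan2(B,A) + arccos(C/0.3933) = -0.3495

θ₁ = -0.3494, θ₂ = 0.2618, θ₃ = -0.3495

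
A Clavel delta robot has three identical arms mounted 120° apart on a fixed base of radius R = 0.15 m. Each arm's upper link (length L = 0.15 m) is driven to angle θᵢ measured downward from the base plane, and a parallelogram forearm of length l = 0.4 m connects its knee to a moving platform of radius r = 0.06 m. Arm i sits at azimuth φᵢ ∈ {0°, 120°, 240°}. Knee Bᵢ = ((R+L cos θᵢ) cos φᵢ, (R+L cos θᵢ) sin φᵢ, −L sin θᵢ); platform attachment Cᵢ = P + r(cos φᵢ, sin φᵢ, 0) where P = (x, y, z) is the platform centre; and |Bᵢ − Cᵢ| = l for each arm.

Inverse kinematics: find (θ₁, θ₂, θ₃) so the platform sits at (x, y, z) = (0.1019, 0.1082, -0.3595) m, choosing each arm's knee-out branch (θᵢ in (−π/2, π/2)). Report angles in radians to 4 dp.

rotate P by −φ1: (0.1019, 0.1082, -0.3595)
  A=-0.0119, B=-0.3595, C=(l²−L²−A²−y'²−z²)/(2L)=-0.0120
  γ=atan2(-0.3595,-0.0119)=-1.6039;  ψ=arccos(-0.0333)=1.6041;  θ1=γ+ψ≈0.0002
φ2=120.0° → target in arm frame (0.0428, -0.1423)
  A=0.0472, B=-0.3595, C=(l²−L²−A²−y'²−z²)/(2L)=-0.0475
  γ=atan2(-0.3595,0.0472)=-1.4401;  ψ=arccos(-0.1309)=1.7020;  θ2=γ+ψ≈0.2619
arm 3 (φ=240.0°): x'=-0.1447, y'=0.0341
  A=0.2347, B=-0.3595, C=(l²−L²−A²−y'²−z²)/(2L)=-0.1599
  γ=atan2(-0.3595,0.2347)=-0.9925;  ψ=arccos(-0.3725)=1.9524;  θ3=γ+ψ≈0.9599

θ₁ = 0.0002, θ₂ = 0.2619, θ₃ = 0.9599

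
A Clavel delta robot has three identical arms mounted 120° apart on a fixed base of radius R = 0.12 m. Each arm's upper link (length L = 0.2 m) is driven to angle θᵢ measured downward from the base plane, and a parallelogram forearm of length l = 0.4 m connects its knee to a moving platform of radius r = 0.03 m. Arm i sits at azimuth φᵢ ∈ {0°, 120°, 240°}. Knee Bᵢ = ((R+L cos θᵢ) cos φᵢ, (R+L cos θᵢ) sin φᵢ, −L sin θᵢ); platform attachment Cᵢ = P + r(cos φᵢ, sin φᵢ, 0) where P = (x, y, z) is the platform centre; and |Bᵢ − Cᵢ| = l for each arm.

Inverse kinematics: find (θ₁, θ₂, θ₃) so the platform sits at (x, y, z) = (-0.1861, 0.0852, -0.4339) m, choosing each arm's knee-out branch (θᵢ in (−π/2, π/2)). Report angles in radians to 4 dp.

θ₁ = 1.3964, θ₂ = 0.3490, θ₃ = 0.8729

φ1=0.0° → target in arm frame (-0.1861, 0.0852)
  e−x'=0.2761;  (l²−L²−(e−x')²−y'²−z²)/2L = -0.3794
  √(A²+B²)=0.5143;  θ1 = -1.0041+2.4005 ≈ 1.3964
rotate P by −φ2: (0.1668, 0.1186, -0.4339)
  A=-0.0768, B=-0.4339, C=(l²−L²−A²−y'²−z²)/(2L)=-0.2206
  θ2 = atan2(B,A) + arccos(C/0.4407) = 0.3490
φ3=240.0° → target in arm frame (0.0193, -0.2038)
  A cos θ + B sin θ = C:  0.0707·cos θ + -0.4339·sin θ = -0.2870
  θ3 = atan2(B,A) + arccos(C/0.4396) = 0.8729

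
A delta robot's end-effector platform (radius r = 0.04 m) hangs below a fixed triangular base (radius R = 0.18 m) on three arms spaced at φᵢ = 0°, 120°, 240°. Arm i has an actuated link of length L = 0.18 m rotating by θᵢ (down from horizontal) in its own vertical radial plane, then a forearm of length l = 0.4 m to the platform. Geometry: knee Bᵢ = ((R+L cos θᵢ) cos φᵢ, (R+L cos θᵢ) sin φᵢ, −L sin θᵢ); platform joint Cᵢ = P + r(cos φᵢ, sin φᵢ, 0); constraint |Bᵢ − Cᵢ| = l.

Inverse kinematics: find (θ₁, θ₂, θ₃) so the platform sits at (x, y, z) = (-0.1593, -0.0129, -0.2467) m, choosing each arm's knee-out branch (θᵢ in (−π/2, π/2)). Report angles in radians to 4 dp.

θ₁ = 1.0470, θ₂ = -0.1744, θ₃ = -0.3493

arm 1 (φ=0.0°): x'=-0.1593, y'=-0.0129
  e−x'=0.2993;  (l²−L²−(e−x')²−y'²−z²)/2L = -0.0639
  √(A²+B²)=0.3879;  θ1 = -0.6894+1.7363 ≈ 1.0470
arm 2 (φ=120.0°): x'=0.0685, y'=0.1444
  e−x'=0.0715;  (l²−L²−(e−x')²−y'²−z²)/2L = 0.1133
  θ2 = atan2(B,A) + arccos(C/0.2569) = -0.1744
φ3=240.0° → target in arm frame (0.0908, -0.1315)
  A=0.0492, B=-0.2467, C=(l²−L²−A²−y'²−z²)/(2L)=0.1306
  θ3 = atan2(B,A) + arccos(C/0.2516) = -0.3493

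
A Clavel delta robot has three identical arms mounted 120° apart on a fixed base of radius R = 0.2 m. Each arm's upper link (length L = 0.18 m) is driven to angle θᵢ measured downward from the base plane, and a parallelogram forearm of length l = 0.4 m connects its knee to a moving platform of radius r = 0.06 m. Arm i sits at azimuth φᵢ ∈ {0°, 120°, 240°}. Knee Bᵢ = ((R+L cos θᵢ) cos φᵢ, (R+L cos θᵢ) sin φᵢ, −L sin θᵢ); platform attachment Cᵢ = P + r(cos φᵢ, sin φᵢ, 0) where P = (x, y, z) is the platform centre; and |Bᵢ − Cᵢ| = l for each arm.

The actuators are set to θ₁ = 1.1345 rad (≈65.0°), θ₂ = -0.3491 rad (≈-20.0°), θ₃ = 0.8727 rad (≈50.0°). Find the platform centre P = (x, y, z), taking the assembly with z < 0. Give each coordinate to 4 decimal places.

(-0.1275, 0.1370, -0.3155)

φ1=0.0°: virtual centre (0.2161, 0.0000, -0.1631), radius l
O2 = (0.3091·cos120.0°, 0.3091·sin120.0°, 0.0616) = (-0.1546, 0.2677, 0.0616)
φ3=240.0°: virtual centre (-0.1278, -0.2214, -0.1379), radius l
|O₂|²−|O₁|² = 0.0261;  |O₃|²−|O₁|² = 0.0111
linear system: -0.7413x+0.5355y = 0.0261−0.4494z; -0.6878x+-0.4429y = 0.0111−0.0505z
det = 0.6966;  x = -0.0251+0.3245z,  y = 0.0139+-0.3900z
into |P−O₁|² = l²: 1.2574z² + 0.1589z + -0.0750 = 0;  Δ = 0.4026;  z = -0.3155 or 0.1891 → z<0 root = -0.3155
x = -0.1275, y = 0.1370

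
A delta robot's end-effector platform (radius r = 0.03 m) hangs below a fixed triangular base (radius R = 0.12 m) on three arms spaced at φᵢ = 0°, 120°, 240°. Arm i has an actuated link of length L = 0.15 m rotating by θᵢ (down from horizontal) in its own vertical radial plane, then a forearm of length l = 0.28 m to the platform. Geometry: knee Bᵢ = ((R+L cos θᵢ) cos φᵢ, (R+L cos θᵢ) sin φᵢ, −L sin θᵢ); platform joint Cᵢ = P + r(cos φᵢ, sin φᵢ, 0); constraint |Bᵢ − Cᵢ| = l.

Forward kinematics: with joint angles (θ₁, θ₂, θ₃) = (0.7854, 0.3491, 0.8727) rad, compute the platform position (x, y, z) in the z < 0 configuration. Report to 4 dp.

(-0.0209, 0.0579, -0.2733)

φ1=0.0°: virtual centre (0.1961, 0.0000, -0.1061), radius l
centre 2 = (0.2310·cos120.0°, 0.2310·sin120.0°, -0.0513) = (-0.1155, 0.2000, -0.0513)
centre 3 = (0.1864·cos240.0°, 0.1864·sin240.0°, -0.1149) = (-0.0932, -0.1614, -0.1149)
subtract pairs → two planes through P
plane₁₂: -0.6231x+0.4000y+0.1095z = 0.0063
det = 0.4326;  x = -0.0031+0.0654z,  y = 0.0109+-0.1719z
into |P−centre ₁|² = l²: 1.0338z² + 0.1823z + -0.0274 = 0;  Δ = 0.1464;  z = -0.2733 or 0.0969 → z<0 root = -0.2733
x = -0.0209, y = 0.0579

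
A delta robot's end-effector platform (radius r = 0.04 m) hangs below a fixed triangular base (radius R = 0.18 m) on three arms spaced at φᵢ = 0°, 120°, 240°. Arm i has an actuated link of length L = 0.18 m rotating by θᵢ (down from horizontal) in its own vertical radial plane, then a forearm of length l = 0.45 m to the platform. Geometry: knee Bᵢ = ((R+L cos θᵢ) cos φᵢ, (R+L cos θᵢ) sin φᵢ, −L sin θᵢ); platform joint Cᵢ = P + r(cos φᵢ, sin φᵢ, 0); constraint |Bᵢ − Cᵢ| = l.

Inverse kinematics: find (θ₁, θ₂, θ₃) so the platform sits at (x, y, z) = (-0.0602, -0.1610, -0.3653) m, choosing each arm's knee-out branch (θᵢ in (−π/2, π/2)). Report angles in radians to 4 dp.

φ1=0.0° → target in arm frame (-0.0602, -0.1610)
  e−x'=0.2002;  (l²−L²−(e−x')²−y'²−z²)/2L = -0.0815
  γ=atan2(-0.3653,0.2002)=-1.0695;  ψ=arccos(-0.1957)=1.7678;  θ1=γ+ψ≈0.6983
arm 2 (φ=120.0°): x'=-0.1093, y'=0.1326
  e−x'=0.2493;  (l²−L²−(e−x')²−y'²−z²)/2L = -0.1197
  θ2 = atan2(B,A) + arccos(C/0.4423) = 0.8730
rotate P by −φ3: (0.1695, 0.0284, -0.3653)
  e−x'=-0.0295;  (l²−L²−(e−x')²−y'²−z²)/2L = 0.0972
  γ=atan2(-0.3653,-0.0295)=-1.6515;  ψ=arccos(0.2651)=1.3025;  θ3=γ+ψ≈-0.3490

θ₁ = 0.6983, θ₂ = 0.8730, θ₃ = -0.3490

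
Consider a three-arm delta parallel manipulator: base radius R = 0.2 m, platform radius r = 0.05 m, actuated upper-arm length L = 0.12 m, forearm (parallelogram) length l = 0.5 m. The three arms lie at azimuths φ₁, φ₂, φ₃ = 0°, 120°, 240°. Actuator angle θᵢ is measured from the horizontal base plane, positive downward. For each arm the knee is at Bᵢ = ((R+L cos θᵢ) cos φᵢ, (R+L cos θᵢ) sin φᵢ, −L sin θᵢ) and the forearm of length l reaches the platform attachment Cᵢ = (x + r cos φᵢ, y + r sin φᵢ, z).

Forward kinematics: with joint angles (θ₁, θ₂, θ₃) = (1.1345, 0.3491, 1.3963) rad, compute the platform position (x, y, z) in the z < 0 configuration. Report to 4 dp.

φ1=0.0°: virtual centre (0.2007, 0.0000, -0.1088), radius l
arm 2 at φ=120.0°: (R−r)+L cos θ2 = 0.2628;  S2 = (-0.1314, 0.2276, -0.0410)
arm 3 at φ=240.0°: (R−r)+L cos θ3 = 0.1708;  S3 = (-0.0854, -0.1479, -0.1182)
subtract pairs → two planes through P
linear system: -0.6642x+0.4551y = 0.0186−0.1354z; -0.5723x+-0.2959y = -0.0090−-0.0188z
det = 0.4570;  x = -0.0031+0.0689z,  y = 0.0363+-0.1970z
into |P−S₁|² = l²: 1.0435z² + 0.1751z + -0.1953 = 0;  Δ = 0.8459;  z = -0.5246 or 0.3568 → z<0 root = -0.5246
x = -0.0393, y = 0.1397

(-0.0393, 0.1397, -0.5246)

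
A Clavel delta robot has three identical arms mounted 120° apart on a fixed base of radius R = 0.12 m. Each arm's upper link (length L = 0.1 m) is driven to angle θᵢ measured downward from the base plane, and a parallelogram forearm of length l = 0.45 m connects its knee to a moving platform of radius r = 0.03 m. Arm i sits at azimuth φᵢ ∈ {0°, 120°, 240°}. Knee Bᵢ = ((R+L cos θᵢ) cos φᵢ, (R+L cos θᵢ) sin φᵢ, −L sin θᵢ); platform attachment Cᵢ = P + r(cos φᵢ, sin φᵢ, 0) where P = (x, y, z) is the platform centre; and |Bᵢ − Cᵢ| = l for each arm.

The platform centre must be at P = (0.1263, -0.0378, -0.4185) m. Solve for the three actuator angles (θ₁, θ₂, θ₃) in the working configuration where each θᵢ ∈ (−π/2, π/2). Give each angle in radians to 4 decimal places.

φ1=0.0° → target in arm frame (0.1263, -0.0378)
  A=-0.0363, B=-0.4185, C=(l²−L²−A²−y'²−z²)/(2L)=0.0731
  θ1 = atan2(B,A) + arccos(C/0.4201) = -0.2613
arm 2 (φ=120.0°): x'=-0.0959, y'=-0.0905
  e−x'=0.1859;  (l²−L²−(e−x')²−y'²−z²)/2L = -0.1269
  γ=atan2(-0.4185,0.1859)=-1.1528;  ψ=arccos(-0.2771)=1.8516;  θ2=γ+ψ≈0.6988
φ3=240.0° → target in arm frame (-0.0304, 0.1283)
  A cos θ + B sin θ = C:  0.1204·cos θ + -0.4185·sin θ = -0.0680
  θ3 = atan2(B,A) + arccos(C/0.4355) = 0.4369

θ₁ = -0.2613, θ₂ = 0.6988, θ₃ = 0.4369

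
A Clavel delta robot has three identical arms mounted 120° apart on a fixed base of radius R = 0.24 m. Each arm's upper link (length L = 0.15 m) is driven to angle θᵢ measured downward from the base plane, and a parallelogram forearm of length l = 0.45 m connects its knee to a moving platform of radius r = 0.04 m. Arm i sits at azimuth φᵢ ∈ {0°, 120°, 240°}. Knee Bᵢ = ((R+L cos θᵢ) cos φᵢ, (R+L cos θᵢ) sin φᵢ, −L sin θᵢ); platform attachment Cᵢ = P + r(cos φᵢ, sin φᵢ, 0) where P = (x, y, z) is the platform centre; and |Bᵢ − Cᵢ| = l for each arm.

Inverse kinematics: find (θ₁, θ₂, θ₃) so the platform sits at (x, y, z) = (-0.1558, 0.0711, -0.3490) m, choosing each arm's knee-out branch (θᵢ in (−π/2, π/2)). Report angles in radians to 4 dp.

rotate P by −φ1: (-0.1558, 0.0711, -0.3490)
  A cos θ + B sin θ = C:  0.3558·cos θ + -0.3490·sin θ = -0.2448
  θ1 = atan2(B,A) + arccos(C/0.4984) = 1.3086
arm 2 (φ=120.0°): x'=0.1395, y'=0.0994
  A=0.0605, B=-0.3490, C=(l²−L²−A²−y'²−z²)/(2L)=0.1489
  θ2 = atan2(B,A) + arccos(C/0.3542) = -0.2620
φ3=240.0° → target in arm frame (0.0163, -0.1705)
  e−x'=0.1837;  (l²−L²−(e−x')²−y'²−z²)/2L = -0.0153
  √(A²+B²)=0.3944;  θ3 = -1.0863+1.6097 ≈ 0.5233

θ₁ = 1.3086, θ₂ = -0.2620, θ₃ = 0.5233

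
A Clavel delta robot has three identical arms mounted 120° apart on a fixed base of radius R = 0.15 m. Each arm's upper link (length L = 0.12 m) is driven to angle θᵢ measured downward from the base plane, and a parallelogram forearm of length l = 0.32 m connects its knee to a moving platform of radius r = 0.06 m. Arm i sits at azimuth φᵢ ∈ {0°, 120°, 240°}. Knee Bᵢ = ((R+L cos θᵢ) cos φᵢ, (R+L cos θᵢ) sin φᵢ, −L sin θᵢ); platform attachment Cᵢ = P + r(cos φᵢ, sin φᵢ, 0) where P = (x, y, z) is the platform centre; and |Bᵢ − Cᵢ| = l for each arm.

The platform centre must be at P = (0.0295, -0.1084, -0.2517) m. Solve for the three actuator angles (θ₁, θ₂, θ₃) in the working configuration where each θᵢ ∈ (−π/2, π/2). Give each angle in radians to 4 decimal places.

rotate P by −φ1: (0.0295, -0.1084, -0.2517)
  A cos θ + B sin θ = C:  0.0605·cos θ + -0.2517·sin θ = 0.0385
  θ1 = atan2(B,A) + arccos(C/0.2589) = 0.0867
arm 2 (φ=120.0°): x'=-0.1086, y'=0.0287
  A=0.1986, B=-0.2517, C=(l²−L²−A²−y'²−z²)/(2L)=-0.0651
  γ=atan2(-0.2517,0.1986)=-0.9027;  ψ=arccos(-0.2031)=1.7753;  θ2=γ+ψ≈0.8726
arm 3 (φ=240.0°): x'=0.0791, y'=0.0797
  A=0.0109, B=-0.2517, C=(l²−L²−A²−y'²−z²)/(2L)=0.0757
  √(A²+B²)=0.2519;  θ3 = -1.5276+1.2656 ≈ -0.2620

θ₁ = 0.0867, θ₂ = 0.8726, θ₃ = -0.2620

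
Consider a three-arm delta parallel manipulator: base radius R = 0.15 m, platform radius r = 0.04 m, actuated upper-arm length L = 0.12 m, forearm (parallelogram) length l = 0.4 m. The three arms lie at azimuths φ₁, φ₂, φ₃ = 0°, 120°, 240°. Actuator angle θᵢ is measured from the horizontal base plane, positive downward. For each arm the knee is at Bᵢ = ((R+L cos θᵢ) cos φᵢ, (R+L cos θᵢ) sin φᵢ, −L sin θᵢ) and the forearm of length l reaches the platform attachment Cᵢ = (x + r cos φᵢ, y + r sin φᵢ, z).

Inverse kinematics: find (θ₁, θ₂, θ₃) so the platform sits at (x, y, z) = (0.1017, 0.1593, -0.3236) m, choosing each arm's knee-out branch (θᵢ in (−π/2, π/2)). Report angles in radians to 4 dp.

arm 1 (φ=0.0°): x'=0.1017, y'=0.1593
  A cos θ + B sin θ = C:  0.0083·cos θ + -0.3236·sin θ = 0.0643
  √(A²+B²)=0.3237;  θ1 = -1.5452+1.3708 ≈ -0.1744
φ2=120.0° → target in arm frame (0.0871, -0.1677)
  e−x'=0.0229;  (l²−L²−(e−x')²−y'²−z²)/2L = 0.0509
  γ=atan2(-0.3236,0.0229)=-1.5002;  ψ=arccos(0.1570)=1.4131;  θ2=γ+ψ≈-0.0871
rotate P by −φ3: (-0.1888, 0.0084, -0.3236)
  A=0.2988, B=-0.3236, C=(l²−L²−A²−y'²−z²)/(2L)=-0.2020
  √(A²+B²)=0.4405;  θ3 = -0.8252+2.0472 ≈ 1.2220

θ₁ = -0.1744, θ₂ = -0.0871, θ₃ = 1.2220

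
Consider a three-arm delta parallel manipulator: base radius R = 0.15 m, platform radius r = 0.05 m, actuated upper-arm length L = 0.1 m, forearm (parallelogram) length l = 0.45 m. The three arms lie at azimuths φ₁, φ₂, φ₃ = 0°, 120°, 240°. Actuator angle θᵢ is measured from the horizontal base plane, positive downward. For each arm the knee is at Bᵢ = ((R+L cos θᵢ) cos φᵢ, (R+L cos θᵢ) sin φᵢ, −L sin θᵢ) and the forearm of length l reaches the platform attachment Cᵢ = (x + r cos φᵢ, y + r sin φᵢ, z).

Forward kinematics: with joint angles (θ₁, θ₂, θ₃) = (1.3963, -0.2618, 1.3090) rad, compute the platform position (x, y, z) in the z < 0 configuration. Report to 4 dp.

arm 1 at φ=0.0°: ρ1 = 0.1174;  S1 = (0.1174, 0.0000, -0.0985)
arm 2 at φ=120.0°: ρ2 = 0.1966;  S2 = (-0.0983, 0.1703, 0.0259)
arm 3 at φ=240.0°: ρ3 = 0.1259;  S3 = (-0.0629, -0.1090, -0.0966)
|S₂|²−|S₁|² = 0.0158;  |S₃|²−|S₁|² = 0.0017
linear system: -0.4313x+0.3405y = 0.0158−0.2487z; -0.3606x+-0.2180y = 0.0017−0.0038z
Cramer: x(z) = -0.0186+0.2560z;  y(z) = 0.0230-0.4061z
into |P−S₁|² = l²: 1.2305z² + 0.1087z + -0.1738 = 0;  Δ = 0.8672;  z = -0.4226 or 0.3342 → z<0 root = -0.4226
x = -0.1268, y = 0.1946

(-0.1268, 0.1946, -0.4226)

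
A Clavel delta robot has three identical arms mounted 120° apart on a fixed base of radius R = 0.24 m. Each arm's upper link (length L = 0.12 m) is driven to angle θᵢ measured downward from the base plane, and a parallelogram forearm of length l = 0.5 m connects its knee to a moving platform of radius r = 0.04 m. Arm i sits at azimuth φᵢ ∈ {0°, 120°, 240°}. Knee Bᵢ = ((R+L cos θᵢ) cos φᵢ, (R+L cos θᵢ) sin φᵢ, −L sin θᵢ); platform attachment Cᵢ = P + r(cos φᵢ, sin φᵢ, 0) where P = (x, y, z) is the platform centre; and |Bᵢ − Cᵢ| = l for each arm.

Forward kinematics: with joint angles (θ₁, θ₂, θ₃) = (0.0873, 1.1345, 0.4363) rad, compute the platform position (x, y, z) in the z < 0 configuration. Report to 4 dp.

φ1=0.0°: virtual centre (0.3195, 0.0000, -0.0105), radius l
S2 = (0.2507·cos120.0°, 0.2507·sin120.0°, -0.1088) = (-0.1254, 0.2171, -0.1088)
arm 3 at φ=240.0°: e+L cos θ3 = 0.3088;  S3 = (-0.1544, -0.2674, -0.0507)
subtract pairs → two planes through P
[-0.8898 0.4342 -0.1966]·P = -0.0275;  [-0.9478 -0.5348 -0.0805]·P = -0.0043
det = 0.8874;  x = 0.0187+-0.1579z,  y = -0.0251+0.1293z
into |P−S₁|² = l²: 1.0416z² + 0.1094z + -0.1588 = 0;  Δ = 0.6734;  z = -0.4464 or 0.3414 → z<0 root = -0.4464
x = 0.0892, y = -0.0828

(0.0892, -0.0828, -0.4464)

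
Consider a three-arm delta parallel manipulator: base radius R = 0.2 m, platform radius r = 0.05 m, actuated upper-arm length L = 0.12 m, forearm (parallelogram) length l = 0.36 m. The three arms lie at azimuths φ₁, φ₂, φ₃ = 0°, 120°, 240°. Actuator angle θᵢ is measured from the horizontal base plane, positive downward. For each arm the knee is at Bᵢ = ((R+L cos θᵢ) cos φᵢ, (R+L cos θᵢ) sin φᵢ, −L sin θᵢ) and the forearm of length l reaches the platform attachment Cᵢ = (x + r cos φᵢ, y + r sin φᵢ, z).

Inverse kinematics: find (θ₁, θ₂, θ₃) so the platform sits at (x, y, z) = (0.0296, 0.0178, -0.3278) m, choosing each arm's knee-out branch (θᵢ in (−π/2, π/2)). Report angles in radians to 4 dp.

θ₁ = 0.4364, θ₂ = 0.6109, θ₃ = 0.7850

rotate P by −φ1: (0.0296, 0.0178, -0.3278)
  A cos θ + B sin θ = C:  0.1204·cos θ + -0.3278·sin θ = -0.0294
  θ1 = atan2(B,A) + arccos(C/0.3492) = 0.4364
rotate P by −φ2: (0.0006, -0.0345, -0.3278)
  A cos θ + B sin θ = C:  0.1494·cos θ + -0.3278·sin θ = -0.0657
  γ=atan2(-0.3278,0.1494)=-1.1432;  ψ=arccos(-0.1823)=1.7541;  θ2=γ+ψ≈0.6109
arm 3 (φ=240.0°): x'=-0.0302, y'=0.0167
  e−x'=0.1802;  (l²−L²−(e−x')²−y'²−z²)/2L = -0.1042
  √(A²+B²)=0.3741;  θ3 = -1.0681+1.8531 ≈ 0.7850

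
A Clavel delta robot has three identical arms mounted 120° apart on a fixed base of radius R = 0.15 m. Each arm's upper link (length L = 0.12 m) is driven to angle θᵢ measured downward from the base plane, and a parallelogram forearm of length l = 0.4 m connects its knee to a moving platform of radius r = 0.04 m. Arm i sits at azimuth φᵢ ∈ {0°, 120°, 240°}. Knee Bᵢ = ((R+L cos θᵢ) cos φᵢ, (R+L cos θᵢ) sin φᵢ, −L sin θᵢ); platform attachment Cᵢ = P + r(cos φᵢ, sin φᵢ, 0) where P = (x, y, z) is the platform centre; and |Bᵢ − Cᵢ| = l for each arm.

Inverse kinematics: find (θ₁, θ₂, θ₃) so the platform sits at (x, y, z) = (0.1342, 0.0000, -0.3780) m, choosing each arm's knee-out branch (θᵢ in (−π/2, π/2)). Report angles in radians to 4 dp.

θ₁ = -0.0874, θ₂ = 0.8725, θ₃ = 0.8725

φ1=0.0° → target in arm frame (0.1342, 0.0000)
  A=-0.0242, B=-0.3780, C=(l²−L²−A²−y'²−z²)/(2L)=0.0089
  γ=atan2(-0.3780,-0.0242)=-1.6347;  ψ=arccos(0.0234)=1.5474;  θ1=γ+ψ≈-0.0874
arm 2 (φ=120.0°): x'=-0.0671, y'=-0.1162
  A cos θ + B sin θ = C:  0.1771·cos θ + -0.3780·sin θ = -0.1756
  √(A²+B²)=0.4174;  θ2 = -1.1326+2.0051 ≈ 0.8725
arm 3 (φ=240.0°): x'=-0.0671, y'=0.1162
  e−x'=0.1771;  (l²−L²−(e−x')²−y'²−z²)/2L = -0.1756
  γ=atan2(-0.3780,0.1771)=-1.1326;  ψ=arccos(-0.4208)=2.0051;  θ3=γ+ψ≈0.8725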